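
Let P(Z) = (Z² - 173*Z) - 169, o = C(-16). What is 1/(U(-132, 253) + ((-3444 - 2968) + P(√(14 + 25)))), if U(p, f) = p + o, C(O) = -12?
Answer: -6686/43535365 + 173*√39/43535365 ≈ -0.00012876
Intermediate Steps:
o = -12
P(Z) = -169 + Z² - 173*Z
U(p, f) = -12 + p (U(p, f) = p - 12 = -12 + p)
1/(U(-132, 253) + ((-3444 - 2968) + P(√(14 + 25)))) = 1/((-12 - 132) + ((-3444 - 2968) + (-169 + (√(14 + 25))² - 173*√(14 + 25)))) = 1/(-144 + (-6412 + (-169 + (√39)² - 173*√39))) = 1/(-144 + (-6412 + (-169 + 39 - 173*√39))) = 1/(-144 + (-6412 + (-130 - 173*√39))) = 1/(-144 + (-6542 - 173*√39)) = 1/(-6686 - 173*√39)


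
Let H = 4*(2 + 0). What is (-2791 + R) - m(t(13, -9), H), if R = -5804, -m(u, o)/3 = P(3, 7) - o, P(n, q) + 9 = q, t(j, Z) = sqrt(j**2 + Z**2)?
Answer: -8625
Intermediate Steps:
t(j, Z) = sqrt(Z**2 + j**2)
H = 8 (H = 4*2 = 8)
P(n, q) = -9 + q
m(u, o) = 6 + 3*o (m(u, o) = -3*((-9 + 7) - o) = -3*(-2 - o) = 6 + 3*o)
(-2791 + R) - m(t(13, -9), H) = (-2791 - 5804) - (6 + 3*8) = -8595 - (6 + 24) = -8595 - 1*30 = -8595 - 30 = -8625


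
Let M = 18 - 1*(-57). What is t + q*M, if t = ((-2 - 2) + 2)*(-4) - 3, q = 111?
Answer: 8330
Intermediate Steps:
M = 75 (M = 18 + 57 = 75)
t = 5 (t = (-4 + 2)*(-4) - 3 = -2*(-4) - 3 = 8 - 3 = 5)
t + q*M = 5 + 111*75 = 5 + 8325 = 8330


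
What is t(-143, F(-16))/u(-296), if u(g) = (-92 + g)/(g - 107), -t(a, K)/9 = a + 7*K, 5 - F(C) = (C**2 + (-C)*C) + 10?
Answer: 322803/194 ≈ 1663.9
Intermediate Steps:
F(C) = -5 (F(C) = 5 - ((C**2 + (-C)*C) + 10) = 5 - ((C**2 - C**2) + 10) = 5 - (0 + 10) = 5 - 1*10 = 5 - 10 = -5)
t(a, K) = -63*K - 9*a (t(a, K) = -9*(a + 7*K) = -63*K - 9*a)
u(g) = (-92 + g)/(-107 + g)
t(-143, F(-16))/u(-296) = (-63*(-5) - 9*(-143))/(((-92 - 296)/(-107 - 296))) = (315 + 1287)/((-388/(-403))) = 1602/((-1/403*(-388))) = 1602/(388/403) = 1602*(403/388) = 322803/194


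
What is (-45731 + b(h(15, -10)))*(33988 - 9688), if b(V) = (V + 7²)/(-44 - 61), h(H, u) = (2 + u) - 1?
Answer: -7778907900/7 ≈ -1.1113e+9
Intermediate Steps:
h(H, u) = 1 + u
b(V) = -7/15 - V/105 (b(V) = (V + 49)/(-105) = (49 + V)*(-1/105) = -7/15 - V/105)
(-45731 + b(h(15, -10)))*(33988 - 9688) = (-45731 + (-7/15 - (1 - 10)/105))*(33988 - 9688) = (-45731 + (-7/15 - 1/105*(-9)))*24300 = (-45731 + (-7/15 + 3/35))*24300 = (-45731 - 8/21)*24300 = -960359/21*24300 = -7778907900/7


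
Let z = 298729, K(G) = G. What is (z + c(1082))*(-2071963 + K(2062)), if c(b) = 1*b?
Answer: -620579088711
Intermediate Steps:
c(b) = b
(z + c(1082))*(-2071963 + K(2062)) = (298729 + 1082)*(-2071963 + 2062) = 299811*(-2069901) = -620579088711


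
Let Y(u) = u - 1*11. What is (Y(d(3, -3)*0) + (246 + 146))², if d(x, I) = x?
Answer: 145161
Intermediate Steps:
Y(u) = -11 + u (Y(u) = u - 11 = -11 + u)
(Y(d(3, -3)*0) + (246 + 146))² = ((-11 + 3*0) + (246 + 146))² = ((-11 + 0) + 392)² = (-11 + 392)² = 381² = 145161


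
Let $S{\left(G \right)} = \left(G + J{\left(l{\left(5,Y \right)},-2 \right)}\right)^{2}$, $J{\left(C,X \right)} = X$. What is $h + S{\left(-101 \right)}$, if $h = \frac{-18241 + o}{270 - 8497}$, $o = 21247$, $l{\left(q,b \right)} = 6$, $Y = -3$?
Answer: $\frac{87277237}{8227} \approx 10609.0$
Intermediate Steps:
$S{\left(G \right)} = \left(-2 + G\right)^{2}$ ($S{\left(G \right)} = \left(G - 2\right)^{2} = \left(-2 + G\right)^{2}$)
$h = - \frac{3006}{8227}$ ($h = \frac{-18241 + 21247}{270 - 8497} = \frac{3006}{-8227} = 3006 \left(- \frac{1}{8227}\right) = - \frac{3006}{8227} \approx -0.36538$)
$h + S{\left(-101 \right)} = - \frac{3006}{8227} + \left(-2 - 101\right)^{2} = - \frac{3006}{8227} + \left(-103\right)^{2} = - \frac{3006}{8227} + 10609 = \frac{87277237}{8227}$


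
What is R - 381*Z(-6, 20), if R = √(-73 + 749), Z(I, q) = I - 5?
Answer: 4217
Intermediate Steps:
Z(I, q) = -5 + I
R = 26 (R = √676 = 26)
R - 381*Z(-6, 20) = 26 - 381*(-5 - 6) = 26 - 381*(-11) = 26 + 4191 = 4217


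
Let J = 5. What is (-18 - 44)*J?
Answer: -310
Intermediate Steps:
(-18 - 44)*J = (-18 - 44)*5 = -62*5 = -310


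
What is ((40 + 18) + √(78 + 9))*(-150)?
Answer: -8700 - 150*√87 ≈ -10099.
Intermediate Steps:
((40 + 18) + √(78 + 9))*(-150) = (58 + √87)*(-150) = -8700 - 150*√87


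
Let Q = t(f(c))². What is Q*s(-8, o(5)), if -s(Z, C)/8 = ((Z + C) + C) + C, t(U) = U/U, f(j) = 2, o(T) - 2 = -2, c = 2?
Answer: 64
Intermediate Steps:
o(T) = 0 (o(T) = 2 - 2 = 0)
t(U) = 1
s(Z, C) = -24*C - 8*Z (s(Z, C) = -8*(((Z + C) + C) + C) = -8*(((C + Z) + C) + C) = -8*((Z + 2*C) + C) = -8*(Z + 3*C) = -24*C - 8*Z)
Q = 1 (Q = 1² = 1)
Q*s(-8, o(5)) = 1*(-24*0 - 8*(-8)) = 1*(0 + 64) = 1*64 = 64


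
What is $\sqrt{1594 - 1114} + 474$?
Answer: $474 + 4 \sqrt{30} \approx 495.91$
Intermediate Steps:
$\sqrt{1594 - 1114} + 474 = \sqrt{480} + 474 = 4 \sqrt{30} + 474 = 474 + 4 \sqrt{30}$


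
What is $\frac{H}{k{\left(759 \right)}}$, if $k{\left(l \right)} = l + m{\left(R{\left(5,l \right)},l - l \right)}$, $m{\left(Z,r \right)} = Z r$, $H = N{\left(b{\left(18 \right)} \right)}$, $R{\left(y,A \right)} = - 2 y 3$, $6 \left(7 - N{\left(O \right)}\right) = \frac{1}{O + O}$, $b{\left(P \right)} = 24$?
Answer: $\frac{2015}{218592} \approx 0.0092181$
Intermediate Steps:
$N{\left(O \right)} = 7 - \frac{1}{12 O}$ ($N{\left(O \right)} = 7 - \frac{1}{6 \left(O + O\right)} = 7 - \frac{1}{6 \cdot 2 O} = 7 - \frac{\frac{1}{2} \frac{1}{O}}{6} = 7 - \frac{1}{12 O}$)
$R{\left(y,A \right)} = - 6 y$
$H = \frac{2015}{288}$ ($H = 7 - \frac{1}{12 \cdot 24} = 7 - \frac{1}{288} = \frac{2015}{288} \approx 6.9965$)
$k{\left(l \right)} = l$ ($k{\left(l \right)} = l + \left(-6\right) 5 \left(l - l\right) = l - 0 = l + 0 = l$)
$\frac{H}{k{\left(759 \right)}} = \frac{2015}{288 \cdot 759} = \frac{2015}{288} \cdot \frac{1}{759} = \frac{2015}{218592}$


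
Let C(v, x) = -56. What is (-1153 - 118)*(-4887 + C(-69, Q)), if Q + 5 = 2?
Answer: 6282553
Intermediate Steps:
Q = -3 (Q = -5 + 2 = -3)
(-1153 - 118)*(-4887 + C(-69, Q)) = (-1153 - 118)*(-4887 - 56) = -1271*(-4943) = 6282553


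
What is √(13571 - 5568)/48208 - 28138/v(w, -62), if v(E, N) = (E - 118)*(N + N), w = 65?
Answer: -14069/3286 + √8003/48208 ≈ -4.2796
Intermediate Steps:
v(E, N) = 2*N*(-118 + E) (v(E, N) = (-118 + E)*(2*N) = 2*N*(-118 + E))
√(13571 - 5568)/48208 - 28138/v(w, -62) = √(13571 - 5568)/48208 - 28138*(-1/(124*(-118 + 65))) = √8003*(1/48208) - 28138/(2*(-62)*(-53)) = √8003/48208 - 28138/6572 = √8003/48208 - 28138*1/6572 = √8003/48208 - 14069/3286 = -14069/3286 + √8003/48208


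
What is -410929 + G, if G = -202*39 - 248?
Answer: -419055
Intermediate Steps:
G = -8126 (G = -7878 - 248 = -8126)
-410929 + G = -410929 - 8126 = -419055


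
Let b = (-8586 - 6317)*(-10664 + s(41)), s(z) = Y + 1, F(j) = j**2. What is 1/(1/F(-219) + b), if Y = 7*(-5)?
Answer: 47961/7646532252535 ≈ 6.2723e-9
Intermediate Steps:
Y = -35
s(z) = -34 (s(z) = -35 + 1 = -34)
b = 159432294 (b = (-8586 - 6317)*(-10664 - 34) = -14903*(-10698) = 159432294)
1/(1/F(-219) + b) = 1/(1/((-219)**2) + 159432294) = 1/(1/47961 + 159432294) = 1/(7646532252535/47961) = 47961/7646532252535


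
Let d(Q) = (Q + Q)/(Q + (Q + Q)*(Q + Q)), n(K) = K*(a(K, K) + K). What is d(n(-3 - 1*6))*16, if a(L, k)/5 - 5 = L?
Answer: 32/1045 ≈ 0.030622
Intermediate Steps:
a(L, k) = 25 + 5*L
n(K) = K*(25 + 6*K) (n(K) = K*((25 + 5*K) + K) = K*(25 + 6*K))
d(Q) = 2*Q/(Q + 4*Q**2) (d(Q) = (2*Q)/(Q + (2*Q)*(2*Q)) = (2*Q)/(Q + 4*Q**2) = 2*Q/(Q + 4*Q**2))
d(n(-3 - 1*6))*16 = (2/(1 + 4*((-3 - 1*6)*(25 + 6*(-3 - 1*6)))))*16 = (2/(1 + 4*((-3 - 6)*(25 + 6*(-3 - 6)))))*16 = (2/(1 + 4*(-9*(25 + 6*(-9)))))*16 = (2/(1 + 4*(-9*(25 - 54))))*16 = (2/(1 + 4*(-9*(-29))))*16 = (2/(1 + 4*261))*16 = (2/(1 + 1044))*16 = (2/1045)*16 = 32/1045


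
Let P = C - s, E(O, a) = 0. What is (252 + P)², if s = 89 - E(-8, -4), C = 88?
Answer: 63001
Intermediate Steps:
s = 89 (s = 89 - 1*0 = 89 + 0 = 89)
P = -1 (P = 88 - 1*89 = 88 - 89 = -1)
(252 + P)² = (252 - 1)² = 251² = 63001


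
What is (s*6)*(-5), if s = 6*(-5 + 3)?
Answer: 360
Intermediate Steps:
s = -12 (s = 6*(-2) = -12)
(s*6)*(-5) = -12*6*(-5) = -72*(-5) = 360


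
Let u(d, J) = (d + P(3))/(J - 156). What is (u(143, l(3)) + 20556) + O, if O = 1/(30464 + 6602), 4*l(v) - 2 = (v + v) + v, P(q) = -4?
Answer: 467041682565/22721458 ≈ 20555.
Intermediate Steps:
l(v) = 1/2 + 3*v/4 (l(v) = 1/2 + ((v + v) + v)/4 = 1/2 + (2*v + v)/4 = 1/2 + (3*v)/4 = 1/2 + 3*v/4)
u(d, J) = (-4 + d)/(-156 + J) (u(d, J) = (d - 4)/(J - 156) = (-4 + d)/(-156 + J))
O = 1/37066 ≈ 2.6979e-5
(u(143, l(3)) + 20556) + O = ((-4 + 143)/(-156 + (1/2 + (3/4)*3)) + 20556) + 1/37066 = (139/(-156 + (1/2 + 9/4)) + 20556) + 1/37066 = (139/(-156 + 11/4) + 20556) + 1/37066 = (139/(-613/4) + 20556) + 1/37066 = (-4/613*139 + 20556) + 1/37066 = (-556/613 + 20556) + 1/37066 = 12600272/613 + 1/37066 = 467041682565/22721458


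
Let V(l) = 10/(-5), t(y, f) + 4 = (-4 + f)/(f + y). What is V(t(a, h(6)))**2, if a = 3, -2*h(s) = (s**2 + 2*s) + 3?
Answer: 4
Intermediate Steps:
h(s) = -3/2 - s - s**2/2 (h(s) = -((s**2 + 2*s) + 3)/2 = -(3 + s**2 + 2*s)/2 = -3/2 - s - s**2/2)
t(y, f) = -4 + (-4 + f)/(f + y)
V(l) = -2 (V(l) = 10*(-1/5) = -2)
V(t(a, h(6)))**2 = (-2)**2 = 4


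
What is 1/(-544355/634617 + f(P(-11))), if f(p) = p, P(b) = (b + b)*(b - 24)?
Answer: 634617/488110735 ≈ 0.0013001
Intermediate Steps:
P(b) = 2*b*(-24 + b) (P(b) = (2*b)*(-24 + b) = 2*b*(-24 + b))
1/(-544355/634617 + f(P(-11))) = 1/(-544355/634617 + 2*(-11)*(-24 - 11)) = 1/(-544355*1/634617 + 2*(-11)*(-35)) = 1/(-544355/634617 + 770) = 1/(488110735/634617) = 634617/488110735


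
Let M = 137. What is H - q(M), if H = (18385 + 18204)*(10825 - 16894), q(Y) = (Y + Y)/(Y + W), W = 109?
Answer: -27313212980/123 ≈ -2.2206e+8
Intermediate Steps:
q(Y) = 2*Y/(109 + Y) (q(Y) = (Y + Y)/(Y + 109) = (2*Y)/(109 + Y) = 2*Y/(109 + Y))
H = -222058641 (H = 36589*(-6069) = -222058641)
H - q(M) = -222058641 - 2*137/(109 + 137) = -222058641 - 2*137/246 = -222058641 - 1*137/123 = -222058641 - 137/123 = -27313212980/123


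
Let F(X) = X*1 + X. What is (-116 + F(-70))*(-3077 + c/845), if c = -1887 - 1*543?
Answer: 133247744/169 ≈ 7.8845e+5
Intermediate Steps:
F(X) = 2*X (F(X) = X + X = 2*X)
c = -2430 (c = -1887 - 543 = -2430)
(-116 + F(-70))*(-3077 + c/845) = (-116 + 2*(-70))*(-3077 - 2430/845) = (-116 - 140)*(-3077 - 2430*1/845) = -256*(-3077 - 486/169) = -256*(-520499/169) = 133247744/169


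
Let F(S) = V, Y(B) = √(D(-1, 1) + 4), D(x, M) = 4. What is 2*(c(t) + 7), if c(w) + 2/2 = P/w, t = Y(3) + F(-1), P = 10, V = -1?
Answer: 104/7 + 40*√2/7 ≈ 22.938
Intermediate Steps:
Y(B) = 2*√2 (Y(B) = √(4 + 4) = √8 = 2*√2)
F(S) = -1
t = -1 + 2*√2 (t = 2*√2 - 1 = -1 + 2*√2 ≈ 1.8284)
c(w) = -1 + 10/w
2*(c(t) + 7) = 2*((10 - (-1 + 2*√2))/(-1 + 2*√2) + 7) = 2*((10 + (1 - 2*√2))/(-1 + 2*√2) + 7) = 2*((11 - 2*√2)/(-1 + 2*√2) + 7) = 2*(7 + (11 - 2*√2)/(-1 + 2*√2)) = 14 + 2*(11 - 2*√2)/(-1 + 2*√2)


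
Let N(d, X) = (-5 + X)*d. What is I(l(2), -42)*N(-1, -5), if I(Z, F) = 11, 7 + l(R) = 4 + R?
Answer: 110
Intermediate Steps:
N(d, X) = d*(-5 + X)
l(R) = -3 + R (l(R) = -7 + (4 + R) = -3 + R)
I(l(2), -42)*N(-1, -5) = 11*(-(-5 - 5)) = 11*(-1*(-10)) = 11*10 = 110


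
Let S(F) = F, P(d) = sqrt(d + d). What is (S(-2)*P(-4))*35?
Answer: -140*I*sqrt(2) ≈ -197.99*I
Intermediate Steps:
P(d) = sqrt(2)*sqrt(d) (P(d) = sqrt(2*d) = sqrt(2)*sqrt(d))
(S(-2)*P(-4))*35 = -2*sqrt(2)*sqrt(-4)*35 = -2*sqrt(2)*2*I*35 = -4*I*sqrt(2)*35 = -140*I*sqrt(2)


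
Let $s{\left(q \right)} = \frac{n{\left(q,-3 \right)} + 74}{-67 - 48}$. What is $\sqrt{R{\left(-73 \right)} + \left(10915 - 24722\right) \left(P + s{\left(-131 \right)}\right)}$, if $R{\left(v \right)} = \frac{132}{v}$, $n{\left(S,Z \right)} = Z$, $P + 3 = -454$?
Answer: $\frac{\sqrt{445290184944870}}{8395} \approx 2513.6$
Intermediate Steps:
$P = -457$ ($P = -3 - 454 = -457$)
$s{\left(q \right)} = - \frac{71}{115}$ ($s{\left(q \right)} = \frac{-3 + 74}{-67 - 48} = \frac{71}{-115} = 71 \left(- \frac{1}{115}\right) = - \frac{71}{115}$)
$\sqrt{R{\left(-73 \right)} + \left(10915 - 24722\right) \left(P + s{\left(-131 \right)}\right)} = \sqrt{\frac{132}{-73} + \left(10915 - 24722\right) \left(-457 - \frac{71}{115}\right)} = \sqrt{132 \left(- \frac{1}{73}\right) - - \frac{726607182}{115}} = \sqrt{- \frac{132}{73} + \frac{726607182}{115}} = \sqrt{\frac{53042309106}{8395}} = \frac{\sqrt{445290184944870}}{8395}$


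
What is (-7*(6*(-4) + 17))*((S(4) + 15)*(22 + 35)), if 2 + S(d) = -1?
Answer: 33516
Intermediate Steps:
S(d) = -3 (S(d) = -2 - 1 = -3)
(-7*(6*(-4) + 17))*((S(4) + 15)*(22 + 35)) = (-7*(6*(-4) + 17))*((-3 + 15)*(22 + 35)) = (-7*(-24 + 17))*(12*57) = -7*(-7)*684 = 49*684 = 33516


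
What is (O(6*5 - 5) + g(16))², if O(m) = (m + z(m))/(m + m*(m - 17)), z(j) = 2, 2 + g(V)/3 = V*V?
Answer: 363016809/625 ≈ 5.8083e+5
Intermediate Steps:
g(V) = -6 + 3*V² (g(V) = -6 + 3*(V*V) = -6 + 3*V²)
O(m) = (2 + m)/(m + m*(-17 + m)) (O(m) = (m + 2)/(m + m*(m - 17)) = (2 + m)/(m + m*(-17 + m)))
(O(6*5 - 5) + g(16))² = ((2 + (6*5 - 5))/((6*5 - 5)*(-16 + (6*5 - 5))) + (-6 + 3*16²))² = ((2 + (30 - 5))/((30 - 5)*(-16 + (30 - 5))) + (-6 + 3*256))² = ((2 + 25)/(25*(-16 + 25)) + (-6 + 768))² = ((1/25)*27/9 + 762)² = ((1/25)*(⅑)*27 + 762)² = (3/25 + 762)² = (19053/25)² = 363016809/625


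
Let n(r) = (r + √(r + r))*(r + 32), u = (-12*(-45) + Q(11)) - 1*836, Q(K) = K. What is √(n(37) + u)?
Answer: √(2268 + 69*√74) ≈ 53.494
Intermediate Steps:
u = -285 (u = (-12*(-45) + 11) - 1*836 = (540 + 11) - 836 = 551 - 836 = -285)
n(r) = (32 + r)*(r + √2*√r) (n(r) = (r + √(2*r))*(32 + r) = (r + √2*√r)*(32 + r) = (32 + r)*(r + √2*√r))
√(n(37) + u) = √((37² + 32*37 + √2*37^(3/2) + 32*√2*√37) - 285) = √((1369 + 1184 + √2*(37*√37) + 32*√74) - 285) = √((1369 + 1184 + 37*√74 + 32*√74) - 285) = √((2553 + 69*√74) - 285) = √(2268 + 69*√74)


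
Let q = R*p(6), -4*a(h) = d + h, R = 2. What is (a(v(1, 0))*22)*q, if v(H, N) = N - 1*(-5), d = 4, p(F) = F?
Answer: -594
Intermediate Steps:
v(H, N) = 5 + N (v(H, N) = N + 5 = 5 + N)
a(h) = -1 - h/4 (a(h) = -(4 + h)/4 = -1 - h/4)
q = 12 (q = 2*6 = 12)
(a(v(1, 0))*22)*q = ((-1 - (5 + 0)/4)*22)*12 = ((-1 - ¼*5)*22)*12 = ((-1 - 5/4)*22)*12 = -9/4*22*12 = -99/2*12 = -594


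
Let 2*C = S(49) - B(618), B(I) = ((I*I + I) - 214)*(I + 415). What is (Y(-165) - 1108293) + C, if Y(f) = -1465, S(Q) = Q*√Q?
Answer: -397163997/2 ≈ -1.9858e+8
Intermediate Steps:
S(Q) = Q^(3/2)
B(I) = (415 + I)*(-214 + I + I²) (B(I) = ((I² + I) - 214)*(415 + I) = ((I + I²) - 214)*(415 + I) = (-214 + I + I²)*(415 + I) = (415 + I)*(-214 + I + I²))
C = -394944481/2 (C = (49^(3/2) - (-88810 + 618³ + 201*618 + 416*618²))/2 = (343 - (-88810 + 236029032 + 124218 + 416*381924))/2 = (343 - (-88810 + 236029032 + 124218 + 158880384))/2 = (343 - 1*394944824)/2 = (343 - 394944824)/2 = (½)*(-394944481) = -394944481/2 ≈ -1.9747e+8)
(Y(-165) - 1108293) + C = (-1465 - 1108293) - 394944481/2 = -1109758 - 394944481/2 = -397163997/2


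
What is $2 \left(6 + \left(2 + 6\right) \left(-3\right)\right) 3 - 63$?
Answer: $-171$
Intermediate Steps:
$2 \left(6 + \left(2 + 6\right) \left(-3\right)\right) 3 - 63 = 2 \left(6 + 8 \left(-3\right)\right) 3 - 63 = 2 \left(6 - 24\right) 3 - 63 = 2 \left(-18\right) 3 - 63 = \left(-36\right) 3 - 63 = -108 - 63 = -171$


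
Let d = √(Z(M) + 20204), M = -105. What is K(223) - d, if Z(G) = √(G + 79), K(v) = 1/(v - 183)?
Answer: 1/40 - √(20204 + I*√26) ≈ -142.12 - 0.017936*I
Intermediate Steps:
K(v) = 1/(-183 + v)
Z(G) = √(79 + G)
d = √(20204 + I*√26) (d = √(√(79 - 105) + 20204) = √(√(-26) + 20204) = √(I*√26 + 20204) = √(20204 + I*√26) ≈ 142.14 + 0.018*I)
K(223) - d = 1/(-183 + 223) - √(20204 + I*√26) = 1/40 - √(20204 + I*√26)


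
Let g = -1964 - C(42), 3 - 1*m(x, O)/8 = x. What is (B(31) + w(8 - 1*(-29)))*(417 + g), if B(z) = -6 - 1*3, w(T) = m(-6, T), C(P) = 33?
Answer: -99540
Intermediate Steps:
m(x, O) = 24 - 8*x
g = -1997 (g = -1964 - 1*33 = -1964 - 33 = -1997)
w(T) = 72 (w(T) = 24 - 8*(-6) = 24 + 48 = 72)
B(z) = -9 (B(z) = -6 - 3 = -9)
(B(31) + w(8 - 1*(-29)))*(417 + g) = (-9 + 72)*(417 - 1997) = 63*(-1580) = -99540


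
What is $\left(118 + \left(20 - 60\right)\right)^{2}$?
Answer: $6084$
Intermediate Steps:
$\left(118 + \left(20 - 60\right)\right)^{2} = \left(118 - 40\right)^{2} = 78^{2} = 6084$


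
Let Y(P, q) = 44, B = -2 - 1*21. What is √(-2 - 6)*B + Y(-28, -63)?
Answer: 44 - 46*I*√2 ≈ 44.0 - 65.054*I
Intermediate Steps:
B = -23 (B = -2 - 21 = -23)
√(-2 - 6)*B + Y(-28, -63) = √(-2 - 6)*(-23) + 44 = √(-8)*(-23) + 44 = (2*I*√2)*(-23) + 44 = -46*I*√2 + 44 = 44 - 46*I*√2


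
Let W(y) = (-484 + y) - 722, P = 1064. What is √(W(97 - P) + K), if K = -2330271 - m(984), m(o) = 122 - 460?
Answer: 7*I*√47594 ≈ 1527.1*I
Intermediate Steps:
m(o) = -338
W(y) = -1206 + y
K = -2329933 (K = -2330271 - 1*(-338) = -2330271 + 338 = -2329933)
√(W(97 - P) + K) = √((-1206 + (97 - 1*1064)) - 2329933) = √((-1206 + (97 - 1064)) - 2329933) = √((-1206 - 967) - 2329933) = √(-2173 - 2329933) = √(-2332106) = 7*I*√47594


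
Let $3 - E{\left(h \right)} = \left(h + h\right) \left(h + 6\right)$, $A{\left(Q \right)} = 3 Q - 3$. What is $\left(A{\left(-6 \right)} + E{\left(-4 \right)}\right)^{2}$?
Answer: $4$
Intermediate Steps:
$A{\left(Q \right)} = -3 + 3 Q$
$E{\left(h \right)} = 3 - 2 h \left(6 + h\right)$ ($E{\left(h \right)} = 3 - \left(h + h\right) \left(h + 6\right) = 3 - 2 h \left(6 + h\right)$)
$\left(A{\left(-6 \right)} + E{\left(-4 \right)}\right)^{2} = \left(\left(-3 + 3 \left(-6\right)\right) - \left(-51 + 32\right)\right)^{2} = \left(\left(-3 - 18\right) + \left(3 + 48 - 32\right)\right)^{2} = \left(-21 + \left(3 + 48 - 32\right)\right)^{2} = \left(-21 + 19\right)^{2} = \left(-2\right)^{2} = 4$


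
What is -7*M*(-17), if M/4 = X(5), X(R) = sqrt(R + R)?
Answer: 476*sqrt(10) ≈ 1505.2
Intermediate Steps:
X(R) = sqrt(2)*sqrt(R) (X(R) = sqrt(2*R) = sqrt(2)*sqrt(R))
M = 4*sqrt(10) (M = 4*(sqrt(2)*sqrt(5)) = 4*sqrt(10) ≈ 12.649)
-7*M*(-17) = -28*sqrt(10)*(-17) = 476*sqrt(10)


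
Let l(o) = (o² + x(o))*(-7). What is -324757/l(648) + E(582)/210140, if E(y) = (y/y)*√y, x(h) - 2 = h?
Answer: 324757/2943878 + √582/210140 ≈ 0.11043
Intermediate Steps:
x(h) = 2 + h
l(o) = -14 - 7*o - 7*o² (l(o) = (o² + (2 + o))*(-7) = (2 + o + o²)*(-7) = -14 - 7*o - 7*o²)
E(y) = √y (E(y) = 1*√y = √y)
-324757/l(648) + E(582)/210140 = -324757/(-14 - 7*648 - 7*648²) + √582/210140 = -324757/(-14 - 4536 - 7*419904) + √582*(1/210140) = -324757/(-14 - 4536 - 2939328) + √582/210140 = -324757/(-2943878) + √582/210140 = -324757*(-1/2943878) + √582/210140 = 324757/2943878 + √582/210140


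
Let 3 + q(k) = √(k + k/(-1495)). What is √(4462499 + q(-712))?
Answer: 2*√(2493447530600 + 4485*I*√11043565)/1495 ≈ 2112.5 + 0.0063136*I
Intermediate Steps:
q(k) = -3 + 3*√248170*√k/1495 (q(k) = -3 + √(k + k/(-1495)) = -3 + √(k + k*(-1/1495)) = -3 + √(k - k/1495) = -3 + √(1494*k/1495) = -3 + 3*√248170*√k/1495)
√(4462499 + q(-712)) = √(4462499 + (-3 + 3*√248170*√(-712)/1495)) = √(4462499 + (-3 + 3*√248170*(2*I*√178)/1495)) = √(4462499 + (-3 + 12*I*√11043565/1495)) = √(4462496 + 12*I*√11043565/1495)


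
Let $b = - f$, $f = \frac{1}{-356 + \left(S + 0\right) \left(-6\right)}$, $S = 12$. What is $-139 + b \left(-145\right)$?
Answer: $- \frac{59637}{428} \approx -139.34$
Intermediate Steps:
$f = - \frac{1}{428}$ ($f = \frac{1}{-356 + \left(12 + 0\right) \left(-6\right)} = \frac{1}{-356 + 12 \left(-6\right)} = \frac{1}{-356 - 72} = \frac{1}{-428} = - \frac{1}{428} \approx -0.0023364$)
$b = \frac{1}{428}$ ($b = \left(-1\right) \left(- \frac{1}{428}\right) = \frac{1}{428} \approx 0.0023364$)
$-139 + b \left(-145\right) = -139 + \frac{1}{428} \left(-145\right) = -139 - \frac{145}{428} = - \frac{59637}{428}$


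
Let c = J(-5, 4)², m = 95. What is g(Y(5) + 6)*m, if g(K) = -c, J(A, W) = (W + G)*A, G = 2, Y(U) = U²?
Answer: -85500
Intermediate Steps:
J(A, W) = A*(2 + W) (J(A, W) = (W + 2)*A = (2 + W)*A = A*(2 + W))
c = 900 (c = (-5*(2 + 4))² = (-5*6)² = (-30)² = 900)
g(K) = -900 (g(K) = -1*900 = -900)
g(Y(5) + 6)*m = -900*95 = -85500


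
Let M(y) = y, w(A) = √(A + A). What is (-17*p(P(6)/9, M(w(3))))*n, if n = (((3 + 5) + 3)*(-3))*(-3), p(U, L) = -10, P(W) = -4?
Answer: 16830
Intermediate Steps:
w(A) = √2*√A (w(A) = √(2*A) = √2*√A)
n = 99 (n = ((8 + 3)*(-3))*(-3) = (11*(-3))*(-3) = -33*(-3) = 99)
(-17*p(P(6)/9, M(w(3))))*n = -17*(-10)*99 = 170*99 = 16830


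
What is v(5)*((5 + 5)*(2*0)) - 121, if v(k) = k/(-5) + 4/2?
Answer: -121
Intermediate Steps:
v(k) = 2 - k/5 (v(k) = k*(-1/5) + 4*(1/2) = -k/5 + 2 = 2 - k/5)
v(5)*((5 + 5)*(2*0)) - 121 = (2 - 1/5*5)*((5 + 5)*(2*0)) - 121 = (2 - 1)*(10*0) - 121 = 1*0 - 121 = 0 - 121 = -121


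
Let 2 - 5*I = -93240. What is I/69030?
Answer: 46621/172575 ≈ 0.27015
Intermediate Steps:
I = 93242/5 (I = ⅖ - ⅕*(-93240) = ⅖ + 18648 = 93242/5 ≈ 18648.)
I/69030 = (93242/5)/69030 = (93242/5)*(1/69030) = 46621/172575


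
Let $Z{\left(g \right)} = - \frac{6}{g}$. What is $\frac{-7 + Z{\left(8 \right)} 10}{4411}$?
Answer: $- \frac{29}{8822} \approx -0.0032872$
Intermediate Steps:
$\frac{-7 + Z{\left(8 \right)} 10}{4411} = \frac{-7 + - \frac{6}{8} \cdot 10}{4411} = \left(-7 + \left(-6\right) \frac{1}{8} \cdot 10\right) \frac{1}{4411} = \left(-7 - \frac{15}{2}\right) \frac{1}{4411} = \left(- \frac{29}{2}\right) \frac{1}{4411} = - \frac{29}{8822}$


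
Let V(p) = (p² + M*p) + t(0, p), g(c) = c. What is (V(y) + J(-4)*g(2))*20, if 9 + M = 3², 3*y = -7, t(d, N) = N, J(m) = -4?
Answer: -880/9 ≈ -97.778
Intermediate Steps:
y = -7/3 (y = (⅓)*(-7) = -7/3 ≈ -2.3333)
M = 0 (M = -9 + 3² = -9 + 9 = 0)
V(p) = p + p² (V(p) = (p² + 0*p) + p = (p² + 0) + p = p² + p = p + p²)
(V(y) + J(-4)*g(2))*20 = (-7*(1 - 7/3)/3 - 4*2)*20 = (-7/3*(-4/3) - 8)*20 = (28/9 - 8)*20 = -44/9*20 = -880/9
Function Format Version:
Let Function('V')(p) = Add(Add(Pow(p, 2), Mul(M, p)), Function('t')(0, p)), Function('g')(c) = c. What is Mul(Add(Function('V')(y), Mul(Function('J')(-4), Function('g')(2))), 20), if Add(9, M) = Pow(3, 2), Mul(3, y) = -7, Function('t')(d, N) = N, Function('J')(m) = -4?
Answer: Rational(-880, 9) ≈ -97.778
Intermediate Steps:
y = Rational(-7, 3) (y = Mul(Rational(1, 3), -7) = Rational(-7, 3) ≈ -2.3333)
M = 0 (M = Add(-9, Pow(3, 2)) = Add(-9, 9) = 0)
Function('V')(p) = Add(p, Pow(p, 2)) (Function('V')(p) = Add(Add(Pow(p, 2), Mul(0, p)), p) = Add(Add(Pow(p, 2), 0), p) = Add(Pow(p, 2), p) = Add(p, Pow(p, 2)))
Mul(Add(Function('V')(y), Mul(Function('J')(-4), Function('g')(2))), 20) = Mul(Add(Mul(Rational(-7, 3), Add(1, Rational(-7, 3))), Mul(-4, 2)), 20) = Mul(Add(Mul(Rational(-7, 3), Rational(-4, 3)), -8), 20) = Mul(Add(Rational(28, 9), -8), 20) = Mul(Rational(-44, 9), 20) = Rational(-880, 9)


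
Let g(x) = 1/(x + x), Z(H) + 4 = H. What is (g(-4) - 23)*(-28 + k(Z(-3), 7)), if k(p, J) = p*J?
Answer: 14245/8 ≈ 1780.6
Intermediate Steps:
Z(H) = -4 + H
g(x) = 1/(2*x)
k(p, J) = J*p
(g(-4) - 23)*(-28 + k(Z(-3), 7)) = ((½)/(-4) - 23)*(-28 + 7*(-4 - 3)) = ((½)*(-¼) - 23)*(-28 + 7*(-7)) = (-⅛ - 23)*(-28 - 49) = -185/8*(-77) = 14245/8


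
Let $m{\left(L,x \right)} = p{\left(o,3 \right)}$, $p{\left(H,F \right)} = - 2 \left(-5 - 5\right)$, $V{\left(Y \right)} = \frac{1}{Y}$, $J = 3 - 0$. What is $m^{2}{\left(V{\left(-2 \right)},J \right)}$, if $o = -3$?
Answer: $400$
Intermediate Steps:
$J = 3$ ($J = 3 + 0 = 3$)
$p{\left(H,F \right)} = 20$ ($p{\left(H,F \right)} = \left(-2\right) \left(-10\right) = 20$)
$m{\left(L,x \right)} = 20$
$m^{2}{\left(V{\left(-2 \right)},J \right)} = 20^{2} = 400$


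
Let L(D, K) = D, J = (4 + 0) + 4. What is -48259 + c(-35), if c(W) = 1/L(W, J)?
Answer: -1689066/35 ≈ -48259.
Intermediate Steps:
J = 8 (J = 4 + 4 = 8)
c(W) = 1/W
-48259 + c(-35) = -48259 + 1/(-35) = -48259 - 1/35 = -1689066/35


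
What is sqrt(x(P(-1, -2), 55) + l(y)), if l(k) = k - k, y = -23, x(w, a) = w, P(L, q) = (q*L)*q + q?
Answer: I*sqrt(6) ≈ 2.4495*I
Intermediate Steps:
P(L, q) = q + L*q**2 (P(L, q) = (L*q)*q + q = L*q**2 + q = q + L*q**2)
l(k) = 0
sqrt(x(P(-1, -2), 55) + l(y)) = sqrt(-2*(1 - 1*(-2)) + 0) = sqrt(-2*(1 + 2) + 0) = sqrt(-2*3 + 0) = sqrt(-6 + 0) = sqrt(-6) = I*sqrt(6)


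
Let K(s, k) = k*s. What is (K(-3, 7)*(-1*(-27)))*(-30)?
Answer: 17010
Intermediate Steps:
(K(-3, 7)*(-1*(-27)))*(-30) = ((7*(-3))*(-1*(-27)))*(-30) = -21*27*(-30) = -567*(-30) = 17010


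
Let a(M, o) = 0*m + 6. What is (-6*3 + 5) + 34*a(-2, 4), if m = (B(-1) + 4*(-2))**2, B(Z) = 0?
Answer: 191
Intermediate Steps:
m = 64 (m = (0 + 4*(-2))**2 = (0 - 8)**2 = (-8)**2 = 64)
a(M, o) = 6 (a(M, o) = 0*64 + 6 = 0 + 6 = 6)
(-6*3 + 5) + 34*a(-2, 4) = (-6*3 + 5) + 34*6 = (-18 + 5) + 204 = -13 + 204 = 191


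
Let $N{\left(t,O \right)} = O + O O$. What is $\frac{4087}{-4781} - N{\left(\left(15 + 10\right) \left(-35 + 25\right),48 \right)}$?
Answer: $- \frac{11248999}{4781} \approx -2352.9$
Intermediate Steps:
$N{\left(t,O \right)} = O + O^{2}$
$\frac{4087}{-4781} - N{\left(\left(15 + 10\right) \left(-35 + 25\right),48 \right)} = \frac{4087}{-4781} - 48 \left(1 + 48\right) = 4087 \left(- \frac{1}{4781}\right) - 48 \cdot 49 = - \frac{4087}{4781} - 2352 = - \frac{11248999}{4781}$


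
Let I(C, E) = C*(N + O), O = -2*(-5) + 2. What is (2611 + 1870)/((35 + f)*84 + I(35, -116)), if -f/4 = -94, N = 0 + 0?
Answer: 4481/34944 ≈ 0.12823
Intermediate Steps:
N = 0
f = 376 (f = -4*(-94) = 376)
O = 12 (O = 10 + 2 = 12)
I(C, E) = 12*C (I(C, E) = C*(0 + 12) = C*12 = 12*C)
(2611 + 1870)/((35 + f)*84 + I(35, -116)) = (2611 + 1870)/((35 + 376)*84 + 12*35) = 4481/(411*84 + 420) = 4481/(34524 + 420) = 4481/34944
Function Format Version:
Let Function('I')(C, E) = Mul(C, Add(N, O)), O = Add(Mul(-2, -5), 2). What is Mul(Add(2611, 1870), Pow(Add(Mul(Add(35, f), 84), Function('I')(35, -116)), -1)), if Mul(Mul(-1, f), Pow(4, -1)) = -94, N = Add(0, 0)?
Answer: Rational(4481, 34944) ≈ 0.12823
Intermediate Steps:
N = 0
f = 376 (f = Mul(-4, -94) = 376)
O = 12 (O = Add(10, 2) = 12)
Function('I')(C, E) = Mul(12, C) (Function('I')(C, E) = Mul(C, Add(0, 12)) = Mul(C, 12) = Mul(12, C))
Mul(Add(2611, 1870), Pow(Add(Mul(Add(35, f), 84), Function('I')(35, -116)), -1)) = Mul(Add(2611, 1870), Pow(Add(Mul(Add(35, 376), 84), Mul(12, 35)), -1)) = Mul(4481, Pow(Add(Mul(411, 84), 420), -1)) = Mul(4481, Pow(Add(34524, 420), -1)) = Mul(4481, Pow(34944, -1)) = Mul(4481, Rational(1, 34944)) = Rational(4481, 34944)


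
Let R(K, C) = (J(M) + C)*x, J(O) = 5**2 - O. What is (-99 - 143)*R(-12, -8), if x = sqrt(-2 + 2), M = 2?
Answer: 0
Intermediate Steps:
x = 0 (x = sqrt(0) = 0)
J(O) = 25 - O
R(K, C) = 0 (R(K, C) = ((25 - 1*2) + C)*0 = ((25 - 2) + C)*0 = (23 + C)*0 = 0)
(-99 - 143)*R(-12, -8) = (-99 - 143)*0 = -242*0 = 0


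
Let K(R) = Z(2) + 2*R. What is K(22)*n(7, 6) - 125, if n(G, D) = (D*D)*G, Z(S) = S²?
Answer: 11971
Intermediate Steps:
n(G, D) = G*D² (n(G, D) = D²*G = G*D²)
K(R) = 4 + 2*R (K(R) = 2² + 2*R = 4 + 2*R)
K(22)*n(7, 6) - 125 = (4 + 2*22)*(7*6²) - 125 = (4 + 44)*(7*36) - 125 = 48*252 - 125 = 12096 - 125 = 11971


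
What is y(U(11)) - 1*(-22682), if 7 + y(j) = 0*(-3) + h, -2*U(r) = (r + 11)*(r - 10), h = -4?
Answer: 22671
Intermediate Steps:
U(r) = -(-10 + r)*(11 + r)/2 (U(r) = -(r + 11)*(r - 10)/2 = -(11 + r)*(-10 + r)/2 = -(-10 + r)*(11 + r)/2)
y(j) = -11 (y(j) = -7 + (0*(-3) - 4) = -7 + (0 - 4) = -7 - 4 = -11)
y(U(11)) - 1*(-22682) = -11 - 1*(-22682) = -11 + 22682 = 22671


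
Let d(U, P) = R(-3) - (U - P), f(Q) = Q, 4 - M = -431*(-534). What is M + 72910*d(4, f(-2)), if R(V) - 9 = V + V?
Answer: -448880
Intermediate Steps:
M = -230150 (M = 4 - (-431)*(-534) = 4 - 1*230154 = 4 - 230154 = -230150)
R(V) = 9 + 2*V (R(V) = 9 + (V + V) = 9 + 2*V)
d(U, P) = 3 + P - U (d(U, P) = (9 + 2*(-3)) - (U - P) = (9 - 6) + (P - U) = 3 + (P - U) = 3 + P - U)
M + 72910*d(4, f(-2)) = -230150 + 72910*(3 - 2 - 1*4) = -230150 + 72910*(3 - 2 - 4) = -230150 + 72910*(-3) = -230150 - 218730 = -448880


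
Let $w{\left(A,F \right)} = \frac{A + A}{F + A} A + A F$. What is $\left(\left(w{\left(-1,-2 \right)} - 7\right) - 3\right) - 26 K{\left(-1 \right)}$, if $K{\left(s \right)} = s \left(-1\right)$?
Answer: $- \frac{104}{3} \approx -34.667$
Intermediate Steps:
$K{\left(s \right)} = - s$
$w{\left(A,F \right)} = A F + \frac{2 A^{2}}{A + F}$ ($w{\left(A,F \right)} = \frac{2 A}{A + F} A + A F = \frac{2 A^{2}}{A + F} + A F = A F + \frac{2 A^{2}}{A + F}$)
$\left(\left(w{\left(-1,-2 \right)} - 7\right) - 3\right) - 26 K{\left(-1 \right)} = \left(\left(- \frac{\left(-2\right)^{2} + 2 \left(-1\right) - -2}{-1 - 2} - 7\right) - 3\right) - 26 \left(\left(-1\right) \left(-1\right)\right) = \left(\left(- \frac{4 - 2 + 2}{-3} - 7\right) - 3\right) - 26 = \left(\left(\left(-1\right) \left(- \frac{1}{3}\right) 4 - 7\right) - 3\right) - 26 = \left(\left(\frac{4}{3} - 7\right) - 3\right) - 26 = \left(- \frac{17}{3} - 3\right) - 26 = - \frac{26}{3} - 26 = - \frac{104}{3}$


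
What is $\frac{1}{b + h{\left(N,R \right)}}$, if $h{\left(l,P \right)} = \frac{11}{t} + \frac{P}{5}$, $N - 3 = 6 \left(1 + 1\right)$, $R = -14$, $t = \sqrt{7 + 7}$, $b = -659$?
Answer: $- \frac{231630}{153289709} - \frac{275 \sqrt{14}}{153289709} \approx -0.0015178$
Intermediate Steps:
$t = \sqrt{14} \approx 3.7417$
$N = 15$ ($N = 3 + 6 \left(1 + 1\right) = 3 + 6 \cdot 2 = 3 + 12 = 15$)
$h{\left(l,P \right)} = \frac{P}{5} + \frac{11 \sqrt{14}}{14}$ ($h{\left(l,P \right)} = \frac{11}{\sqrt{14}} + \frac{P}{5} = 11 \frac{\sqrt{14}}{14} + P \frac{1}{5} = \frac{11 \sqrt{14}}{14} + \frac{P}{5} = \frac{P}{5} + \frac{11 \sqrt{14}}{14}$)
$\frac{1}{b + h{\left(N,R \right)}} = \frac{1}{-659 + \left(\frac{1}{5} \left(-14\right) + \frac{11 \sqrt{14}}{14}\right)} = \frac{1}{-659 - \left(\frac{14}{5} - \frac{11 \sqrt{14}}{14}\right)} = \frac{1}{- \frac{3309}{5} + \frac{11 \sqrt{14}}{14}}$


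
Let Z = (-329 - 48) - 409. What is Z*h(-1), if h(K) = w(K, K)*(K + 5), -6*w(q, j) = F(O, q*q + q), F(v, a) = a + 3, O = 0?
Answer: 1572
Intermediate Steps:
F(v, a) = 3 + a
Z = -786 (Z = -377 - 409 = -786)
w(q, j) = -½ - q/6 - q²/6 (w(q, j) = -(3 + (q*q + q))/6 = -(3 + (q² + q))/6 = -(3 + (q + q²))/6 = -(3 + q + q²)/6 = -½ - q/6 - q²/6)
h(K) = (5 + K)*(-½ - K*(1 + K)/6) (h(K) = (-½ - K*(1 + K)/6)*(K + 5) = (-½ - K*(1 + K)/6)*(5 + K) = (5 + K)*(-½ - K*(1 + K)/6))
Z*h(-1) = -131*(-3 - 1*(-1)*(1 - 1))*(5 - 1) = -131*(-3 - 1*(-1)*0)*4 = -131*(-3 + 0)*4 = -131*(-3)*4 = -786*(-2) = 1572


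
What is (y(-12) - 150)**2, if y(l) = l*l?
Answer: 36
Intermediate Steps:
y(l) = l**2
(y(-12) - 150)**2 = ((-12)**2 - 150)**2 = (144 - 150)**2 = (-6)**2 = 36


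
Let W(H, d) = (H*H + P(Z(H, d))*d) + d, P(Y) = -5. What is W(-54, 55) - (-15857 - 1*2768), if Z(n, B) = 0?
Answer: 21321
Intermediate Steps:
W(H, d) = H**2 - 4*d (W(H, d) = (H*H - 5*d) + d = (H**2 - 5*d) + d = H**2 - 4*d)
W(-54, 55) - (-15857 - 1*2768) = ((-54)**2 - 4*55) - (-15857 - 1*2768) = (2916 - 220) - (-15857 - 2768) = 2696 - 1*(-18625) = 2696 + 18625 = 21321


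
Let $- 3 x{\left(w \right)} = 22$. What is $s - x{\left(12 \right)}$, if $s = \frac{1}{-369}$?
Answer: $\frac{2705}{369} \approx 7.3306$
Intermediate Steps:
$s = - \frac{1}{369} \approx -0.00271$
$x{\left(w \right)} = - \frac{22}{3}$ ($x{\left(w \right)} = \left(- \frac{1}{3}\right) 22 = - \frac{22}{3}$)
$s - x{\left(12 \right)} = - \frac{1}{369} - - \frac{22}{3} = - \frac{1}{369} + \frac{22}{3} = \frac{2705}{369}$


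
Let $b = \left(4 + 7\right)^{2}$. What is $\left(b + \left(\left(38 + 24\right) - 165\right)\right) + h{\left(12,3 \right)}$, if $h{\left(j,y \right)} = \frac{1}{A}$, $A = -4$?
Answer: $\frac{71}{4} \approx 17.75$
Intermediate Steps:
$h{\left(j,y \right)} = - \frac{1}{4}$ ($h{\left(j,y \right)} = \frac{1}{-4} = - \frac{1}{4}$)
$b = 121$ ($b = 11^{2} = 121$)
$\left(b + \left(\left(38 + 24\right) - 165\right)\right) + h{\left(12,3 \right)} = \left(121 + \left(\left(38 + 24\right) - 165\right)\right) - \frac{1}{4} = \left(121 + \left(62 - 165\right)\right) - \frac{1}{4} = \left(121 - 103\right) - \frac{1}{4} = 18 - \frac{1}{4} = \frac{71}{4}$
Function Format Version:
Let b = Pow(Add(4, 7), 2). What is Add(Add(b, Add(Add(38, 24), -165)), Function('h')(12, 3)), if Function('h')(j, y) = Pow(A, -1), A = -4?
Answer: Rational(71, 4) ≈ 17.750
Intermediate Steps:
Function('h')(j, y) = Rational(-1, 4) (Function('h')(j, y) = Pow(-4, -1) = Rational(-1, 4))
b = 121 (b = Pow(11, 2) = 121)
Add(Add(b, Add(Add(38, 24), -165)), Function('h')(12, 3)) = Add(Add(121, Add(Add(38, 24), -165)), Rational(-1, 4)) = Add(Add(121, Add(62, -165)), Rational(-1, 4)) = Add(Add(121, -103), Rational(-1, 4)) = Add(18, Rational(-1, 4)) = Rational(71, 4)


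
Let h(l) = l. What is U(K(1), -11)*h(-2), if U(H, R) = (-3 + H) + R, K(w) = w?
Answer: 26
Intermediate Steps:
U(H, R) = -3 + H + R
U(K(1), -11)*h(-2) = (-3 + 1 - 11)*(-2) = -13*(-2) = 26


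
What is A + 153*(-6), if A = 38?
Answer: -880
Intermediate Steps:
A + 153*(-6) = 38 + 153*(-6) = 38 - 918 = -880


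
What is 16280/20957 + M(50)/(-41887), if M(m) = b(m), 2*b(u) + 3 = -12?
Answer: 1364155075/1755651718 ≈ 0.77701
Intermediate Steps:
b(u) = -15/2 (b(u) = -3/2 + (1/2)*(-12) = -3/2 - 6 = -15/2)
M(m) = -15/2
16280/20957 + M(50)/(-41887) = 16280/20957 - 15/2/(-41887) = 16280*(1/20957) - 15/2*(-1/41887) = 16280/20957 + 15/83774 = 1364155075/1755651718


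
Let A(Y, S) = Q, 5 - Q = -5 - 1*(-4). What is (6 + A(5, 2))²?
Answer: 144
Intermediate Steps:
Q = 6 (Q = 5 - (-5 - 1*(-4)) = 5 - (-5 + 4) = 5 - 1*(-1) = 5 + 1 = 6)
A(Y, S) = 6
(6 + A(5, 2))² = (6 + 6)² = 12² = 144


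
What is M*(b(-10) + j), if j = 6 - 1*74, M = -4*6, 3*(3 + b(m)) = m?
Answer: 1784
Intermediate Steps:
b(m) = -3 + m/3
M = -24
j = -68 (j = 6 - 74 = -68)
M*(b(-10) + j) = -24*((-3 + (⅓)*(-10)) - 68) = -24*((-3 - 10/3) - 68) = -24*(-19/3 - 68) = -24*(-223/3) = 1784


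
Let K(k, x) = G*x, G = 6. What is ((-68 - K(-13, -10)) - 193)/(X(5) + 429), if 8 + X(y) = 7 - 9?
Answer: -201/419 ≈ -0.47971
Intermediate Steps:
K(k, x) = 6*x
X(y) = -10 (X(y) = -8 + (7 - 9) = -8 - 2 = -10)
((-68 - K(-13, -10)) - 193)/(X(5) + 429) = ((-68 - 6*(-10)) - 193)/(-10 + 429) = ((-68 - 1*(-60)) - 193)/419 = ((-68 + 60) - 193)*(1/419) = (-8 - 193)*(1/419) = -201*1/419 = -201/419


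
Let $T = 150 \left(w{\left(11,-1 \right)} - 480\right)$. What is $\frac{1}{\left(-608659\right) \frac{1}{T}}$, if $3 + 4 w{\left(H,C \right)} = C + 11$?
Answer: $\frac{143475}{1217318} \approx 0.11786$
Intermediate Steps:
$w{\left(H,C \right)} = 2 + \frac{C}{4}$ ($w{\left(H,C \right)} = - \frac{3}{4} + \frac{C + 11}{4} = - \frac{3}{4} + \frac{11 + C}{4} = - \frac{3}{4} + \left(\frac{11}{4} + \frac{C}{4}\right) = 2 + \frac{C}{4}$)
$T = - \frac{143475}{2}$ ($T = 150 \left(\left(2 + \frac{1}{4} \left(-1\right)\right) - 480\right) = 150 \left(\left(2 - \frac{1}{4}\right) - 480\right) = 150 \left(\frac{7}{4} - 480\right) = 150 \left(- \frac{1913}{4}\right) = - \frac{143475}{2} \approx -71738.0$)
$\frac{1}{\left(-608659\right) \frac{1}{T}} = \frac{1}{\left(-608659\right) \frac{1}{- \frac{143475}{2}}} = \frac{1}{\left(-608659\right) \left(- \frac{2}{143475}\right)} = \frac{1}{\frac{1217318}{143475}} = \frac{143475}{1217318}$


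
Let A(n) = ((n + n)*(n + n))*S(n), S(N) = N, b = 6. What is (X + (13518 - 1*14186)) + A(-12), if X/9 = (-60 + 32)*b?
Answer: -9092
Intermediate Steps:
X = -1512 (X = 9*((-60 + 32)*6) = 9*(-28*6) = 9*(-168) = -1512)
A(n) = 4*n³ (A(n) = ((n + n)*(n + n))*n = ((2*n)*(2*n))*n = (4*n²)*n = 4*n³)
(X + (13518 - 1*14186)) + A(-12) = (-1512 + (13518 - 1*14186)) + 4*(-12)³ = (-1512 + (13518 - 14186)) + 4*(-1728) = (-1512 - 668) - 6912 = -2180 - 6912 = -9092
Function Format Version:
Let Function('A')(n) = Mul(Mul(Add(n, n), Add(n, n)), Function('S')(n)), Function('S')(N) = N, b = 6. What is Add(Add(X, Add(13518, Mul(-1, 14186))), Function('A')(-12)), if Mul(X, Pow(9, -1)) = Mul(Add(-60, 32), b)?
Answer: -9092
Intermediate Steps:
X = -1512 (X = Mul(9, Mul(Add(-60, 32), 6)) = Mul(9, Mul(-28, 6)) = Mul(9, -168) = -1512)
Function('A')(n) = Mul(4, Pow(n, 3)) (Function('A')(n) = Mul(Mul(Add(n, n), Add(n, n)), n) = Mul(Mul(Mul(2, n), Mul(2, n)), n) = Mul(Mul(4, Pow(n, 2)), n) = Mul(4, Pow(n, 3)))
Add(Add(X, Add(13518, Mul(-1, 14186))), Function('A')(-12)) = Add(Add(-1512, Add(13518, Mul(-1, 14186))), Mul(4, Pow(-12, 3))) = Add(Add(-1512, Add(13518, -14186)), Mul(4, -1728)) = Add(Add(-1512, -668), -6912) = Add(-2180, -6912) = -9092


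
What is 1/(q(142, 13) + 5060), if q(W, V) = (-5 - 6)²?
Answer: 1/5181 ≈ 0.00019301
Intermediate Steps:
q(W, V) = 121 (q(W, V) = (-11)² = 121)
1/(q(142, 13) + 5060) = 1/(121 + 5060) = 1/5181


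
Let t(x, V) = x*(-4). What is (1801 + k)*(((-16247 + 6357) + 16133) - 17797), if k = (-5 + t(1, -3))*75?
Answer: -13009804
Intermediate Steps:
t(x, V) = -4*x
k = -675 (k = (-5 - 4*1)*75 = (-5 - 4)*75 = -9*75 = -675)
(1801 + k)*(((-16247 + 6357) + 16133) - 17797) = (1801 - 675)*(((-16247 + 6357) + 16133) - 17797) = 1126*((-9890 + 16133) - 17797) = 1126*(6243 - 17797) = 1126*(-11554) = -13009804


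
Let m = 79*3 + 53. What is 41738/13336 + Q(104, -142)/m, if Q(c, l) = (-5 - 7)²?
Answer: 3506101/966860 ≈ 3.6263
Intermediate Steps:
Q(c, l) = 144 (Q(c, l) = (-12)² = 144)
m = 290 (m = 237 + 53 = 290)
41738/13336 + Q(104, -142)/m = 41738/13336 + 144/290 = 41738*(1/13336) + 144*(1/290) = 20869/6668 + 72/145 = 3506101/966860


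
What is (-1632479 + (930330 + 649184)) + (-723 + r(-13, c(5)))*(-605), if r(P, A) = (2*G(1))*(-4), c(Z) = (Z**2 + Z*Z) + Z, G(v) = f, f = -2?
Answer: 374770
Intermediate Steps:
G(v) = -2
c(Z) = Z + 2*Z**2 (c(Z) = (Z**2 + Z**2) + Z = 2*Z**2 + Z = Z + 2*Z**2)
r(P, A) = 16 (r(P, A) = (2*(-2))*(-4) = -4*(-4) = 16)
(-1632479 + (930330 + 649184)) + (-723 + r(-13, c(5)))*(-605) = (-1632479 + (930330 + 649184)) + (-723 + 16)*(-605) = (-1632479 + 1579514) - 707*(-605) = -52965 + 427735 = 374770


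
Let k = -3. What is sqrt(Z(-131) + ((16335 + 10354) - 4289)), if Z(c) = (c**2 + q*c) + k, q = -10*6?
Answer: sqrt(47418) ≈ 217.76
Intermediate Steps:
q = -60
Z(c) = -3 + c**2 - 60*c (Z(c) = (c**2 - 60*c) - 3 = -3 + c**2 - 60*c)
sqrt(Z(-131) + ((16335 + 10354) - 4289)) = sqrt((-3 + (-131)**2 - 60*(-131)) + ((16335 + 10354) - 4289)) = sqrt((-3 + 17161 + 7860) + (26689 - 4289)) = sqrt(25018 + 22400) = sqrt(47418)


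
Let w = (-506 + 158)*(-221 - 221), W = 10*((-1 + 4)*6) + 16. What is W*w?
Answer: 30147936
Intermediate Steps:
W = 196 (W = 10*(3*6) + 16 = 10*18 + 16 = 180 + 16 = 196)
w = 153816 (w = -348*(-442) = 153816)
W*w = 196*153816 = 30147936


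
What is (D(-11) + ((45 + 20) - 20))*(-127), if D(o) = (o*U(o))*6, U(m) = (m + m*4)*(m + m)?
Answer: 10136505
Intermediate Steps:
U(m) = 10*m² (U(m) = (m + 4*m)*(2*m) = (5*m)*(2*m) = 10*m²)
D(o) = 60*o³ (D(o) = (o*(10*o²))*6 = (10*o³)*6 = 60*o³)
(D(-11) + ((45 + 20) - 20))*(-127) = (60*(-11)³ + ((45 + 20) - 20))*(-127) = (60*(-1331) + (65 - 20))*(-127) = (-79860 + 45)*(-127) = -79815*(-127) = 10136505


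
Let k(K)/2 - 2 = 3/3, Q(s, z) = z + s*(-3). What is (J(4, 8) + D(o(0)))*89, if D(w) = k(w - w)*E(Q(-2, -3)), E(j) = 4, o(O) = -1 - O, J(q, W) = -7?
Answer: 1513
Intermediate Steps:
Q(s, z) = z - 3*s
k(K) = 6 (k(K) = 4 + 2*(3/3) = 4 + 2*(3*(⅓)) = 4 + 2*1 = 4 + 2 = 6)
D(w) = 24 (D(w) = 6*4 = 24)
(J(4, 8) + D(o(0)))*89 = (-7 + 24)*89 = 17*89 = 1513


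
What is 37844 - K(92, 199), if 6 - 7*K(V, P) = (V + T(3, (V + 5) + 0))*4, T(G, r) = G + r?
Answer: 265670/7 ≈ 37953.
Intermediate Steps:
K(V, P) = -26/7 - 8*V/7 (K(V, P) = 6/7 - (V + (3 + ((V + 5) + 0)))*4/7 = 6/7 - (V + (3 + ((5 + V) + 0)))*4/7 = 6/7 - (V + (3 + (5 + V)))*4/7 = 6/7 - (V + (8 + V))*4/7 = 6/7 - (8 + 2*V)*4/7 = 6/7 - (32 + 8*V)/7 = 6/7 + (-32/7 - 8*V/7) = -26/7 - 8*V/7)
37844 - K(92, 199) = 37844 - (-26/7 - 8/7*92) = 37844 - (-26/7 - 736/7) = 37844 - 1*(-762/7) = 37844 + 762/7 = 265670/7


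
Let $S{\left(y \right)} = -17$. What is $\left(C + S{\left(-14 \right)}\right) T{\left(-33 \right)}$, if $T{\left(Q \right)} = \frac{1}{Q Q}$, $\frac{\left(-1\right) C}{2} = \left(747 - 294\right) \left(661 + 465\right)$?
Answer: $- \frac{92743}{99} \approx -936.8$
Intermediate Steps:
$C = -1020156$ ($C = - 2 \left(747 - 294\right) \left(661 + 465\right) = - 2 \cdot 453 \cdot 1126 = \left(-2\right) 510078 = -1020156$)
$T{\left(Q \right)} = \frac{1}{Q^{2}}$
$\left(C + S{\left(-14 \right)}\right) T{\left(-33 \right)} = \frac{-1020156 - 17}{1089} = \left(-1020173\right) \frac{1}{1089} = - \frac{92743}{99}$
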